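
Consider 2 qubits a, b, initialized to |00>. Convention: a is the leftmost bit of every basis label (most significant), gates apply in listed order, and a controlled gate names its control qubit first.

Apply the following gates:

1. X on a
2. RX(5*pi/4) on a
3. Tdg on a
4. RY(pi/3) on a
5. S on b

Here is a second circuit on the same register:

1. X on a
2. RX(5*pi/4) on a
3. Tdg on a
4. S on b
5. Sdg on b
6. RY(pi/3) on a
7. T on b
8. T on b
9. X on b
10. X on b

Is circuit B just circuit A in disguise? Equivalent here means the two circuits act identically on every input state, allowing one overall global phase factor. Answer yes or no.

Yes — the two circuits implement the same unitary up to a global phase.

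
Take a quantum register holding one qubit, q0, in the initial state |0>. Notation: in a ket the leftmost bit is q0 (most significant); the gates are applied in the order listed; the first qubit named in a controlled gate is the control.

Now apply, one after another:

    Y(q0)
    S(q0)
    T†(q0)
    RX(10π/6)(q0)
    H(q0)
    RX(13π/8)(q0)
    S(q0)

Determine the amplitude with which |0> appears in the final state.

The final state's coefficient on |0> equals -sqrt(2)*I*exp(-I*pi/4)*cos(3*pi/16)/4 + sqrt(2)*exp(-I*pi/4)*sin(3*pi/16)/4 + sqrt(6)*I*exp(-I*pi/4)*sin(3*pi/16)/4 - sqrt(6)*exp(-I*pi/4)*cos(3*pi/16)/4.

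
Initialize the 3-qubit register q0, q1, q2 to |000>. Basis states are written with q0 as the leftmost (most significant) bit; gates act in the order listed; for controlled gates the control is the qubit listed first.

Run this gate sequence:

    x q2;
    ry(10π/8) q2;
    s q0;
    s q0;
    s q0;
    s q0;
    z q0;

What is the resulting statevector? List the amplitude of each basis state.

The final amplitudes are -sqrt(sqrt(2) + 2)/2 on |000>, -sqrt(2 - sqrt(2))/2 on |001>, and 0 on every other basis state. Key observation: the block from step 3 through step 6 cancels to the identity and can be dropped.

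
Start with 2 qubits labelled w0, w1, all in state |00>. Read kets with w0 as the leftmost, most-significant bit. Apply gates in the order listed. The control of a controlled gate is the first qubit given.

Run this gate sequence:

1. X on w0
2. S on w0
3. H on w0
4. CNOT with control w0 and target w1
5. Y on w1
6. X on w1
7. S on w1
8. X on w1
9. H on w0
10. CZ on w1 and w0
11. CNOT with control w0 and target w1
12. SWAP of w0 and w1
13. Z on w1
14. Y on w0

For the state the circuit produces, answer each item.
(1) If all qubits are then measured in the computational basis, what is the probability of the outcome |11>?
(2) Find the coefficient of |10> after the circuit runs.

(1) A full measurement returns |11> with probability 1/4.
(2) The amplitude on |10> is 1/2.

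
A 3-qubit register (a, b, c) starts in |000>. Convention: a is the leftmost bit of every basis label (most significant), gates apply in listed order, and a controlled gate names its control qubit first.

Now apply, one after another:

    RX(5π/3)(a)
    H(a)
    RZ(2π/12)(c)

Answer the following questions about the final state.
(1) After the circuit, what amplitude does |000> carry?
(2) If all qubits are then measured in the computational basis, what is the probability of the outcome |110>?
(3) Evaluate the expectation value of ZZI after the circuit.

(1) The amplitude on |000> is (sqrt(6) + sqrt(2)*I)*exp(11*I*pi/12)/4.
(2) Outcome |110> occurs with probability 0.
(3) In the final state, ZZI has expectation 0.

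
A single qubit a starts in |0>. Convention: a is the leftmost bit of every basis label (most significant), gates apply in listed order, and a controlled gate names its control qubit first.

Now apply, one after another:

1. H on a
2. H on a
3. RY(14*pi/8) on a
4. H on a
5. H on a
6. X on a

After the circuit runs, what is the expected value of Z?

The expectation value of Z is -sqrt(2)/2.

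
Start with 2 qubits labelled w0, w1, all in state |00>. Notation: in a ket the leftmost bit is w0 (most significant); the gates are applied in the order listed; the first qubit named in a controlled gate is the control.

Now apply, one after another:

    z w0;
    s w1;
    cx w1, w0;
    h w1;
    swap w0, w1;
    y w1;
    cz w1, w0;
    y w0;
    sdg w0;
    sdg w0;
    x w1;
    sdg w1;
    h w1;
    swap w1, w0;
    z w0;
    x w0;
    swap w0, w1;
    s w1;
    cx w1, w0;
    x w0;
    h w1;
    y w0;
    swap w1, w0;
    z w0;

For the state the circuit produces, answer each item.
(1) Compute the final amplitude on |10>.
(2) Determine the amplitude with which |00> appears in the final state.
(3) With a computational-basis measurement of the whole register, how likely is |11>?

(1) |10> carries amplitude sqrt(2)*(1 + I)/4 in the final state.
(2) The final state's coefficient on |00> equals sqrt(2)*(1 - I)/4.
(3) A full measurement returns |11> with probability 1/4.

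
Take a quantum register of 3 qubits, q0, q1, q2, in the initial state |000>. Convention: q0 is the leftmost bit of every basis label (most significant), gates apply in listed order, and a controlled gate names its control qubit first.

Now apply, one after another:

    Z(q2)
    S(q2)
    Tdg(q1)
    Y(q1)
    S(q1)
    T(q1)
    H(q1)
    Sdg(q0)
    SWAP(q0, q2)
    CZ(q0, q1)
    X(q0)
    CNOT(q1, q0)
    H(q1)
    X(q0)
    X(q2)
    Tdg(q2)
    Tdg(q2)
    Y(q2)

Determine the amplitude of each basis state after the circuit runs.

After the circuit, the state carries amplitude exp(I*pi/4)/2 on |000>, 0 on |001>, exp(I*pi/4)/2 on |010>, 0 on |011>, -exp(I*pi/4)/2 on |100>, 0 on |101>, exp(I*pi/4)/2 on |110>, 0 on |111>.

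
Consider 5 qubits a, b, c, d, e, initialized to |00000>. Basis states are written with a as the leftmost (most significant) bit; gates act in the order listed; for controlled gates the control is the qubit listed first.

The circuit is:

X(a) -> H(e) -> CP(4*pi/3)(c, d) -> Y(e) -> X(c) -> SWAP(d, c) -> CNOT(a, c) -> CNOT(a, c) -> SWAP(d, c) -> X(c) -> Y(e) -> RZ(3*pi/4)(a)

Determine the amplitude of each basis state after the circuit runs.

The resulting statevector has amplitude sqrt(2)*exp(3*I*pi/8)/2 on |10000>, sqrt(2)*exp(3*I*pi/8)/2 on |10001>, and 0 on every other basis state. Key observation: gates 4-11 undo each other exactly, leaving only the rest of the circuit to track.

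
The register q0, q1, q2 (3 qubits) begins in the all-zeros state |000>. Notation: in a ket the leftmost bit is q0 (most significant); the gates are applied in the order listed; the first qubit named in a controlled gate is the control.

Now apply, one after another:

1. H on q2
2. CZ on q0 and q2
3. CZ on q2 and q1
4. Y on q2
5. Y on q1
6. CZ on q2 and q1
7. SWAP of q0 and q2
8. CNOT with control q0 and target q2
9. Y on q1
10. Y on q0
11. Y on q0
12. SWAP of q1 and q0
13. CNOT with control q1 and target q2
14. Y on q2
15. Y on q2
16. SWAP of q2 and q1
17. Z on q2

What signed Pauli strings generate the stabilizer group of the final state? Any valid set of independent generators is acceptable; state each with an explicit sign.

The final state is stabilized by the group generated by -IIX, +ZII, +IZI; other independent generating sets are equally valid.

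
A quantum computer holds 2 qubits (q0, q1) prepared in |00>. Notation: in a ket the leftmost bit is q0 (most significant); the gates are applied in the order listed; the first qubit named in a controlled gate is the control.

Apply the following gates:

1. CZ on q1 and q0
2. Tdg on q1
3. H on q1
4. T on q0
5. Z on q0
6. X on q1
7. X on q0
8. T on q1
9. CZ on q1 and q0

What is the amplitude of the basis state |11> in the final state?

The amplitude on |11> is -sqrt(2)*exp(I*pi/4)/2.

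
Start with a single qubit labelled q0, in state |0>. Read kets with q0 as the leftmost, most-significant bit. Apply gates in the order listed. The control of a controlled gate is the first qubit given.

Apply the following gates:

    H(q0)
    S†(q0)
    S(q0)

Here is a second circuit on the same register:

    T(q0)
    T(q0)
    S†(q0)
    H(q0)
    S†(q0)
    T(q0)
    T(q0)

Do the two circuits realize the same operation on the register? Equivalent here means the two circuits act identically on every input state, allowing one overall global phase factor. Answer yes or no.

Yes: on every input state the two circuits agree up to one overall phase factor.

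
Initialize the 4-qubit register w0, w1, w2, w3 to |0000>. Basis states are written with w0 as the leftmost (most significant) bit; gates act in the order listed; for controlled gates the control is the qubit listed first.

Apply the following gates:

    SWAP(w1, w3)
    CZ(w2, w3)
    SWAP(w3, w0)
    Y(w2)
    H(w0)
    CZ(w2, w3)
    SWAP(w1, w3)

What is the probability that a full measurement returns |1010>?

Outcome |1010> occurs with probability 1/2.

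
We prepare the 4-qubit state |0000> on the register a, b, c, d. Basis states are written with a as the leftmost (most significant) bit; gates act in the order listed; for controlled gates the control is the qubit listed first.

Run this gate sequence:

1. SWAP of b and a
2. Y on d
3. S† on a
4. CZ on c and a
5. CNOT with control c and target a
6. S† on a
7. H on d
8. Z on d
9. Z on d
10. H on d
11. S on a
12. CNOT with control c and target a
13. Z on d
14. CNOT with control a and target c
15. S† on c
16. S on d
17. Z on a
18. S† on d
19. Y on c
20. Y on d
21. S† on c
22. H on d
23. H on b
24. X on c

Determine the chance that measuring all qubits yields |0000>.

A full measurement returns |0000> with probability 1/4. Key observation: the block from step 5 through step 12 cancels to the identity and can be dropped.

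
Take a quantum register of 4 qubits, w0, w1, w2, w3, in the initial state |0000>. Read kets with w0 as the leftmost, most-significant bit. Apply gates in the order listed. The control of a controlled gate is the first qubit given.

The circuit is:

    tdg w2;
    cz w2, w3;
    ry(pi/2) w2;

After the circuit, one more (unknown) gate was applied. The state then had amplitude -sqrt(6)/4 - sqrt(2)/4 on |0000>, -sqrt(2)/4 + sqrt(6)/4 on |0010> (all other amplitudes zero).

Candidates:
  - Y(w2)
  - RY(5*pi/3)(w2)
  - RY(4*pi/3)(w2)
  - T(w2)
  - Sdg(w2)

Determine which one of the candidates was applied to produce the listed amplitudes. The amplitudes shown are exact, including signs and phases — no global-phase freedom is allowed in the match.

The unique candidate consistent with the amplitudes is RY(4*pi/3)(w2).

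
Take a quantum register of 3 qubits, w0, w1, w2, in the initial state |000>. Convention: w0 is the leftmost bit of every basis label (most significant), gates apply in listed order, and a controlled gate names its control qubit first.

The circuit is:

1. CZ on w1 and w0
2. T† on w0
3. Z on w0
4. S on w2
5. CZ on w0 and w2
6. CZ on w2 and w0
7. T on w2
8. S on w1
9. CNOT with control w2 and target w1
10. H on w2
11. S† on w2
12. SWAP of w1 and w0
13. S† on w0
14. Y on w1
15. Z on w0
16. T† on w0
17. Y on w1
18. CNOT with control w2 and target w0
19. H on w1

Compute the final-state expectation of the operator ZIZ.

The expectation value of ZIZ is 1.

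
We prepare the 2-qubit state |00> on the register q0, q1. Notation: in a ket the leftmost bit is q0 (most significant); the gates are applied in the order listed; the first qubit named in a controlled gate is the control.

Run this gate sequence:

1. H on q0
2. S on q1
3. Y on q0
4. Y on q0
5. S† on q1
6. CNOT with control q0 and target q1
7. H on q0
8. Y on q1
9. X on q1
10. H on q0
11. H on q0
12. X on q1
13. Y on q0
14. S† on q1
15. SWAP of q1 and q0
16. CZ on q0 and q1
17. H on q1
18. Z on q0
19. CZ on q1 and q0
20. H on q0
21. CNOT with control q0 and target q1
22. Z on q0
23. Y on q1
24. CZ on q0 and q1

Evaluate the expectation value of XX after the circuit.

The observable XX averages to 0. Key observation: gates 2-5 undo each other exactly, leaving only the rest of the circuit to track.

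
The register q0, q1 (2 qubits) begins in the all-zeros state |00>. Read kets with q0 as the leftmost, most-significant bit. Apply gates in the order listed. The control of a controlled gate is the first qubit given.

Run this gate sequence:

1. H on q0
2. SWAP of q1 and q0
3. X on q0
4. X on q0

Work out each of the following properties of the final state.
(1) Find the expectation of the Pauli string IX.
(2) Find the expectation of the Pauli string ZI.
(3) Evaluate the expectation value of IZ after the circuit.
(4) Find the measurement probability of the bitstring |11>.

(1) The expectation value of IX is 1. Key observation: the block from step 3 through step 4 cancels to the identity and can be dropped.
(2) In the final state, ZI has expectation 1.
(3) The expectation value of IZ is 0.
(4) A full measurement returns |11> with probability 0.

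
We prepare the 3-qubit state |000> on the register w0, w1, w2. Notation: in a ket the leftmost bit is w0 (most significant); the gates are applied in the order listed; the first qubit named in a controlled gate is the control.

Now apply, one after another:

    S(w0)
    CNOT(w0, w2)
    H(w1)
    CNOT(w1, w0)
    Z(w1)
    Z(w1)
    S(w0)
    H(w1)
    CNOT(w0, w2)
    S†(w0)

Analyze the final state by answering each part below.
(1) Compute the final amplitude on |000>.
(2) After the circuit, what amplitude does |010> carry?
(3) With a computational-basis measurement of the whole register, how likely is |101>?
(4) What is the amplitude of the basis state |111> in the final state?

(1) The final state's coefficient on |000> equals 1/2.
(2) The amplitude on |010> is 1/2.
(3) Outcome |101> occurs with probability 1/4.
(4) The final state's coefficient on |111> equals -1/2.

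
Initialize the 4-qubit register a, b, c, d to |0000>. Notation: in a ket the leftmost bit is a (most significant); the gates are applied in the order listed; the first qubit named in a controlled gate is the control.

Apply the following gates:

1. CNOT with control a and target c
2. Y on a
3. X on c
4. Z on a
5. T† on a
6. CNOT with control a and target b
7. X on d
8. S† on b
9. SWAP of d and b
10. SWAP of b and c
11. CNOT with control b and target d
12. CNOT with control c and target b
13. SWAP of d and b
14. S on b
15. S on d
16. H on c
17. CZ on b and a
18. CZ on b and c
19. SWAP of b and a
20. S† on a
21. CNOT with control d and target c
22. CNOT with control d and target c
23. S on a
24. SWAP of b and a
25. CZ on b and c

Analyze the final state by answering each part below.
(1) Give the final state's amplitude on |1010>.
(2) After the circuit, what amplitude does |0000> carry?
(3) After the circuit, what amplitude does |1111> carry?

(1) |1010> carries amplitude -sqrt(2)*exp(3*I*pi/4)/2 in the final state.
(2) The final state's coefficient on |0000> equals 0.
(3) The amplitude on |1111> is 0.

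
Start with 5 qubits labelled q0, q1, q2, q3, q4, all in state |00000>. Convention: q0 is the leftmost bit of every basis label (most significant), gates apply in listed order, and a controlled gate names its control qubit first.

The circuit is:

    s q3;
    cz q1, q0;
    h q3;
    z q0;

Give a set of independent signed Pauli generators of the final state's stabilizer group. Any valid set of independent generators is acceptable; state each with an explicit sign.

The stabilizer group can be generated by +IIIXI, +ZIIII, +IZIII, +IIZII, +IIIIZ, among other valid generating sets.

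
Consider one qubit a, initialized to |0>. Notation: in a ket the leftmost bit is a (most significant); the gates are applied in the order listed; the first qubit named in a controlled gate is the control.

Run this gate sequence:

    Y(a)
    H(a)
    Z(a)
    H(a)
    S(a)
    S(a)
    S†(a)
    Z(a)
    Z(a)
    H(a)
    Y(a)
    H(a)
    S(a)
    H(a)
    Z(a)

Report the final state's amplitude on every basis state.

The resulting statevector has amplitude sqrt(2)*I/2 on |0>, sqrt(2)*I/2 on |1>.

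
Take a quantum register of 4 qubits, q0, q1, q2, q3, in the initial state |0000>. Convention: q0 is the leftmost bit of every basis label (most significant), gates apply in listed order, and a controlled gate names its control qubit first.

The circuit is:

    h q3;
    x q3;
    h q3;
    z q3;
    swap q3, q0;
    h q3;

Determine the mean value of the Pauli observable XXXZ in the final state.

The observable XXXZ averages to 0.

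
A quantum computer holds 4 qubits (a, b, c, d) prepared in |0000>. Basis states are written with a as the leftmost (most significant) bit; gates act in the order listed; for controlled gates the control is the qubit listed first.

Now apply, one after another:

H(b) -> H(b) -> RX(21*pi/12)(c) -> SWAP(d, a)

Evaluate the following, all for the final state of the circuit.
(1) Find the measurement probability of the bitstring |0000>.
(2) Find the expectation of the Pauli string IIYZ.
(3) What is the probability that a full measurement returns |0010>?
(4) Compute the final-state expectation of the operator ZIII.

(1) A full measurement returns |0000> with probability sqrt(2)/4 + 1/2.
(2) The observable IIYZ averages to sqrt(2)/2.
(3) The probability of measuring |0010> is 1/2 - sqrt(2)/4.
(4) The expectation value of ZIII is 1.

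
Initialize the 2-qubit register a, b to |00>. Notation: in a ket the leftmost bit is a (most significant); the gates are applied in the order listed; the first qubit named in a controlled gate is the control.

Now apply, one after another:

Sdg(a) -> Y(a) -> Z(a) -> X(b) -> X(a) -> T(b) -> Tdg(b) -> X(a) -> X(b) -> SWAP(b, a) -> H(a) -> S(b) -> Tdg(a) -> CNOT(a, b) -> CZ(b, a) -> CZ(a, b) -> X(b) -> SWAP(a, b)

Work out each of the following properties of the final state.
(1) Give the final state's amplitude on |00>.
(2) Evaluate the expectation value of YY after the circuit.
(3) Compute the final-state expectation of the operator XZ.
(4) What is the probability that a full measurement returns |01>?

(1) |00> carries amplitude sqrt(2)/2 in the final state. Key observation: steps 4-9 multiply out to the identity, so the circuit reduces to the remaining gates.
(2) The observable YY averages to -sqrt(2)/2.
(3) The expectation value of XZ is 0.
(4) Outcome |01> occurs with probability 0.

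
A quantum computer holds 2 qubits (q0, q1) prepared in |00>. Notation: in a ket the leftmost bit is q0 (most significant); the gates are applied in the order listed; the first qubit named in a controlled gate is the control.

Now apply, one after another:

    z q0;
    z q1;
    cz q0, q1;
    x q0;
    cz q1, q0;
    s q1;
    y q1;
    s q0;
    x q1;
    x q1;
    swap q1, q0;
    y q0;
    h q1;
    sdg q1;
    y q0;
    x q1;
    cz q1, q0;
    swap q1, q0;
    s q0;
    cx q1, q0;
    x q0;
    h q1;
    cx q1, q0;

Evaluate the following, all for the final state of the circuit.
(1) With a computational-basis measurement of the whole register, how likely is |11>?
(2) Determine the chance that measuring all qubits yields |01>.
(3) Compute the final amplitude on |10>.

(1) A full measurement returns |11> with probability 1/4.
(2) The probability of measuring |01> is 1/4.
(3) The final state's coefficient on |10> equals I/2.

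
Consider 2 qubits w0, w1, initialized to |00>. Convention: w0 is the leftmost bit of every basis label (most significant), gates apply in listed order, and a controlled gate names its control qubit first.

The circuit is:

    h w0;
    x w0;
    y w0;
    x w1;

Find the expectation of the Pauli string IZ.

The expectation value of IZ is -1.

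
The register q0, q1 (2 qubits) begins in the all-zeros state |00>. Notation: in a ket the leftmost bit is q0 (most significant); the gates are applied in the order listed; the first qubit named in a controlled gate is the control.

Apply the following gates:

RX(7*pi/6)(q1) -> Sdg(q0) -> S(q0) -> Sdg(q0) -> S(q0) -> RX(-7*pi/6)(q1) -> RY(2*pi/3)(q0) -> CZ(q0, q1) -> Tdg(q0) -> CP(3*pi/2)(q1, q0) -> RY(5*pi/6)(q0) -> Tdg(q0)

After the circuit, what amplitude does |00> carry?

The final state's coefficient on |00> equals (sqrt(6) + 3*sqrt(2) + (-sqrt(6) + sqrt(2))*exp(I*pi/4))*exp(3*I*pi/4)/8. Key observation: gates 1-6 undo each other exactly, leaving only the rest of the circuit to track.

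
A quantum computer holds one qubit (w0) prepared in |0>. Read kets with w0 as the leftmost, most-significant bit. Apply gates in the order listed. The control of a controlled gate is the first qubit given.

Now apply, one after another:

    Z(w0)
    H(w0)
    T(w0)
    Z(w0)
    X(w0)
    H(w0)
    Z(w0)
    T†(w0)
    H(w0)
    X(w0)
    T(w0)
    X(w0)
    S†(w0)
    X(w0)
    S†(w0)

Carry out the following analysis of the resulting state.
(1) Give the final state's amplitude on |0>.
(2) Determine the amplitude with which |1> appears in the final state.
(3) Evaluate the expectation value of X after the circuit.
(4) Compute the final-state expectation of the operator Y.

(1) The amplitude on |0> is sqrt(2)*(1 - I)*exp(3*I*pi/4)/4.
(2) |1> carries amplitude sqrt(2)*(-1 - 2*exp(3*I*pi/4) - I)/4 in the final state.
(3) The observable X averages to -1/2 - sqrt(2)/4.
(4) The observable Y averages to -1/2 + sqrt(2)/4.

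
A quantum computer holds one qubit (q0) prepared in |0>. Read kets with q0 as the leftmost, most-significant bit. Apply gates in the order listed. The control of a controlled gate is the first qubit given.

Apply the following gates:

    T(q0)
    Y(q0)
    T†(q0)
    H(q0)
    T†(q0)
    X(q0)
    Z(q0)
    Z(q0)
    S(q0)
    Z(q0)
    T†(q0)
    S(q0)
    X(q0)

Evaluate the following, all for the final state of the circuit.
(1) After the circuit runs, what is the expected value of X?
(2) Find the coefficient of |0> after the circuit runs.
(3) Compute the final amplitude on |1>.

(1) In the final state, X has expectation -1.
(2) |0> carries amplitude sqrt(2)/2 in the final state.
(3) The amplitude on |1> is -sqrt(2)/2.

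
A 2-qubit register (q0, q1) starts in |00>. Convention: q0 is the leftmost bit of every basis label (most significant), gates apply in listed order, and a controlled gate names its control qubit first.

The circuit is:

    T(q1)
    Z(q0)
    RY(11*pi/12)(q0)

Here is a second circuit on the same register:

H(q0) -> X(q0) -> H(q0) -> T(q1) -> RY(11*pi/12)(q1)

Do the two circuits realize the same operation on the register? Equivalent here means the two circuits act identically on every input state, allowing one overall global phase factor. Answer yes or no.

No: there is an input state on which the two circuits produce genuinely different outputs (not merely differing by a phase).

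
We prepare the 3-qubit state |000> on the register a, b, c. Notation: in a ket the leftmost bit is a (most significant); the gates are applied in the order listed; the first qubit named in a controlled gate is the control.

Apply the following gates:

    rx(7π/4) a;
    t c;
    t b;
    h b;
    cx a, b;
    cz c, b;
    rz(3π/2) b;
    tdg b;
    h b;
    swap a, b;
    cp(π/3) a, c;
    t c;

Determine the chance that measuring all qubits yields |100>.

Outcome |100> occurs with probability sqrt(2)/4 + 3/8.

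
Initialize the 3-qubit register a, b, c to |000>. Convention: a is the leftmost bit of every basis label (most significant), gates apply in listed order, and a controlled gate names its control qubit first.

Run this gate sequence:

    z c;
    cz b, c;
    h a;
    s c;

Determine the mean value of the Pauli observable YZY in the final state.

In the final state, YZY has expectation 0.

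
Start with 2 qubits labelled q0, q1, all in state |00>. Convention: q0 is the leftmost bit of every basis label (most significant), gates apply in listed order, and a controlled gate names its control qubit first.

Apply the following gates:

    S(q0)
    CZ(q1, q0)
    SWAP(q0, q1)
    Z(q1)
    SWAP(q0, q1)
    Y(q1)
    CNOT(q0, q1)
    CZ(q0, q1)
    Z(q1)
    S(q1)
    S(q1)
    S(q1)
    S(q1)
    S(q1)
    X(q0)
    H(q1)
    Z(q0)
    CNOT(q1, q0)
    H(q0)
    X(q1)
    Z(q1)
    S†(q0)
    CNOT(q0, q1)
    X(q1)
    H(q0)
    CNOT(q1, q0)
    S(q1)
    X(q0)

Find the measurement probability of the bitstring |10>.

The probability of measuring |10> is 1/4.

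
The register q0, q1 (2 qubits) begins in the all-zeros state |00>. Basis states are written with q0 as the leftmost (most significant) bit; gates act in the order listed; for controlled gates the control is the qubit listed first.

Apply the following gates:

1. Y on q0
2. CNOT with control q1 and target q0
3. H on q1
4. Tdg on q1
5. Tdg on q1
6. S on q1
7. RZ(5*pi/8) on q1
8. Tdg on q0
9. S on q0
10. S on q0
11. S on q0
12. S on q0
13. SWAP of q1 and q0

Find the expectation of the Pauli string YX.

The expectation value of YX is 0. Key observation: gates 9-12 undo each other exactly, leaving only the rest of the circuit to track.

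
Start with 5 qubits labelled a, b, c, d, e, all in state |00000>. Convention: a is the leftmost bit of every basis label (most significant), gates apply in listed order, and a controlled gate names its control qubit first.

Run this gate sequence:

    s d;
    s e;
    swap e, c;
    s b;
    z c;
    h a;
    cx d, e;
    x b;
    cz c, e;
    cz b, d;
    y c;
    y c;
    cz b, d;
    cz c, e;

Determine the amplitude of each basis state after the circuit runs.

The resulting statevector has amplitude sqrt(2)/2 on |01000>, sqrt(2)/2 on |11000>, and 0 on every other basis state. Key observation: steps 9-14 multiply out to the identity, so the circuit reduces to the remaining gates.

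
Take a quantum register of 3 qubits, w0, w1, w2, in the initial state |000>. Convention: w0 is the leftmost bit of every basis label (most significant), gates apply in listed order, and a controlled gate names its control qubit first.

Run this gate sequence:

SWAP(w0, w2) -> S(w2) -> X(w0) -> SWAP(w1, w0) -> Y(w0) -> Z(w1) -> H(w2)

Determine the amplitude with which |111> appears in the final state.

The amplitude on |111> is -sqrt(2)*I/2.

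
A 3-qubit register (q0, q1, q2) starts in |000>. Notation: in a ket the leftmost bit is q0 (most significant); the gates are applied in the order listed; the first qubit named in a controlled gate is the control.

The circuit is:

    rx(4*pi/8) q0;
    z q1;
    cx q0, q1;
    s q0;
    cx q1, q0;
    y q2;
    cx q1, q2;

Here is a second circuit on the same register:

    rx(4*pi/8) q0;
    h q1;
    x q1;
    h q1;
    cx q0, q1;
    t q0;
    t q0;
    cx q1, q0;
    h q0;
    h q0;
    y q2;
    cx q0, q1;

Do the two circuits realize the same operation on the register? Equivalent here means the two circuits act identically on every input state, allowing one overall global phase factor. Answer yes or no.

No — the two circuits implement different unitaries, even allowing a global phase.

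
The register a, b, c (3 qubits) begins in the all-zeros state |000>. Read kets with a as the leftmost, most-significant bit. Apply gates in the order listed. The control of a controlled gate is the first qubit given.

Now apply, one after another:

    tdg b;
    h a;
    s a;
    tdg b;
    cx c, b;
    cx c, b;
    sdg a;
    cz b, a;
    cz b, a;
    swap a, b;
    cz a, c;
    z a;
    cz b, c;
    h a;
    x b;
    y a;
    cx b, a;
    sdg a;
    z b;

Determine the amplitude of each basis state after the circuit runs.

After the circuit, the state carries amplitude -I/2 on |000>, 0 on |001>, -I/2 on |010>, 0 on |011>, 1/2 on |100>, 0 on |101>, 1/2 on |110>, 0 on |111>.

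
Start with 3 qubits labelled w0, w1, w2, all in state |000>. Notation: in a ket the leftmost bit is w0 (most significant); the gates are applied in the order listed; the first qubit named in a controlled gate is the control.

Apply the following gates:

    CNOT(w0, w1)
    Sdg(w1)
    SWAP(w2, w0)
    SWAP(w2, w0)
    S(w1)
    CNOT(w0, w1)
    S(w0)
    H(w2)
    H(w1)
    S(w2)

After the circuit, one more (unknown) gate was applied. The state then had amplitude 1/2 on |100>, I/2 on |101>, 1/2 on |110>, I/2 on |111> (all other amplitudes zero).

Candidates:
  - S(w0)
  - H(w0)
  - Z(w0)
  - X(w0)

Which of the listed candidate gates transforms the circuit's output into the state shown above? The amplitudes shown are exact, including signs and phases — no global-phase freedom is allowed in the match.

It was X(w0) that produced the state shown. Key observation: the block from step 1 through step 6 cancels to the identity and can be dropped.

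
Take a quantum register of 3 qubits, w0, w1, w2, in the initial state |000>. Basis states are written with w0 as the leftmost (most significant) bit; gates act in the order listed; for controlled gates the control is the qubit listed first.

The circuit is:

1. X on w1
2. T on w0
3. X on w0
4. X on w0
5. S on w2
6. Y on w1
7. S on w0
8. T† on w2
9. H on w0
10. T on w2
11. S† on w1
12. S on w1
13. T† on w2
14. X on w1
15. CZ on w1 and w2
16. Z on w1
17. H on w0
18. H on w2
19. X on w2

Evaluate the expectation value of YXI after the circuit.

The observable YXI averages to 0.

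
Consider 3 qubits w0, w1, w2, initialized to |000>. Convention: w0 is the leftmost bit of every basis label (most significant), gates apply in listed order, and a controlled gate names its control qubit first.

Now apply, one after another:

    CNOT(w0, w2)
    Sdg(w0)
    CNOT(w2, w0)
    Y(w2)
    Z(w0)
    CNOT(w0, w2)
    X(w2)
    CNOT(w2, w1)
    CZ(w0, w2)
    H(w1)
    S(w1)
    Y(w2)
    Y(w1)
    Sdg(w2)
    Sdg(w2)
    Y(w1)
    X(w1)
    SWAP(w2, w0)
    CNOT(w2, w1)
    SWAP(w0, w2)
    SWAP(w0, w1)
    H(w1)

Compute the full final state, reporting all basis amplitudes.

After the circuit, the state carries amplitude 0 on |000>, I/2 on |001>, 0 on |010>, I/2 on |011>, 0 on |100>, 1/2 on |101>, 0 on |110>, 1/2 on |111>.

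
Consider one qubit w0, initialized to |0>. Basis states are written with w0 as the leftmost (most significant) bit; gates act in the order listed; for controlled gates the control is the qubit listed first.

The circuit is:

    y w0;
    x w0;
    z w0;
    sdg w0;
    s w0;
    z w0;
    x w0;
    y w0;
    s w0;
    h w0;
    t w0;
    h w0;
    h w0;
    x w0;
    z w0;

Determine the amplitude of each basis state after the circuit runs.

After the circuit, the state carries amplitude sqrt(2)*exp(I*pi/4)/2 on |0>, -sqrt(2)/2 on |1>. Key observation: gates 1-8 undo each other exactly, leaving only the rest of the circuit to track.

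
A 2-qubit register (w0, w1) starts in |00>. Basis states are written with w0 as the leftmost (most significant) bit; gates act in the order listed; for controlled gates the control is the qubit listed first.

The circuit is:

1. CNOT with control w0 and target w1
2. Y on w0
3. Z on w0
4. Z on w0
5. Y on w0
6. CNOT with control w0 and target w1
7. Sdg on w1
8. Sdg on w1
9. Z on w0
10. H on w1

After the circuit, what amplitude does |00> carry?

The final state's coefficient on |00> equals sqrt(2)/2. Key observation: the block from step 1 through step 6 cancels to the identity and can be dropped.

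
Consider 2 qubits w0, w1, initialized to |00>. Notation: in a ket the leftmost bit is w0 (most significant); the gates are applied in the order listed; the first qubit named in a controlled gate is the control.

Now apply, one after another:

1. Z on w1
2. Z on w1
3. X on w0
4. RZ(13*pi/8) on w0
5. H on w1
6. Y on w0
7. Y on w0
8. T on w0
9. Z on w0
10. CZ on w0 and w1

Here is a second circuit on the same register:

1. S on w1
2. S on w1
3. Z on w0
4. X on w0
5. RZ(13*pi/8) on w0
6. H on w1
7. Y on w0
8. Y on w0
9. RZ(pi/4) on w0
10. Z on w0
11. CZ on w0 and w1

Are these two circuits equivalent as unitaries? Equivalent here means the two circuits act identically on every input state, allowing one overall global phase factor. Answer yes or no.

No, they are not equivalent — no single phase factor reconciles the two unitaries.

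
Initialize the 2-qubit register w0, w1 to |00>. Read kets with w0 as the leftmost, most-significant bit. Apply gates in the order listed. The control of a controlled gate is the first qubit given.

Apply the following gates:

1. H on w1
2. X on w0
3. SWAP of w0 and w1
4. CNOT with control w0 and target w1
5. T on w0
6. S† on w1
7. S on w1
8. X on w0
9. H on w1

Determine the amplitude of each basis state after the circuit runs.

The final amplitudes are exp(I*pi/4)/2 on |00>, exp(I*pi/4)/2 on |01>, 1/2 on |10>, -1/2 on |11>.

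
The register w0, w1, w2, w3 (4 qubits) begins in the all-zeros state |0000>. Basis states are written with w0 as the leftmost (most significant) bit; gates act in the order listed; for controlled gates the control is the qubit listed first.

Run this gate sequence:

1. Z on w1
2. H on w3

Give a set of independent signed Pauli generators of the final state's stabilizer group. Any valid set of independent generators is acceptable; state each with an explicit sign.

The stabilizer group can be generated by +IIIX, +ZIII, +IZII, +IIZI, among other valid generating sets.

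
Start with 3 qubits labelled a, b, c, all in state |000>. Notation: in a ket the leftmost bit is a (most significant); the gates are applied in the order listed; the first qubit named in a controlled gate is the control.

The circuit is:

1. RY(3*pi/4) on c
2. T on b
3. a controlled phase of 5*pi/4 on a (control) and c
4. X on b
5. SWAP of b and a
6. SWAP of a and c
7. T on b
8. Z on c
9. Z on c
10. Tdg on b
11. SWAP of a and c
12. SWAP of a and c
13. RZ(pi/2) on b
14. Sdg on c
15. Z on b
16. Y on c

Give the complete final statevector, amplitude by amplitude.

The final amplitudes are sqrt(2 - sqrt(2))*exp(3*I*pi/4)/2 on |000>, sqrt(sqrt(2) + 2)*exp(3*I*pi/4)/2 on |100>, and 0 on every other basis state. Key observation: the block from step 6 through step 11 cancels to the identity and can be dropped.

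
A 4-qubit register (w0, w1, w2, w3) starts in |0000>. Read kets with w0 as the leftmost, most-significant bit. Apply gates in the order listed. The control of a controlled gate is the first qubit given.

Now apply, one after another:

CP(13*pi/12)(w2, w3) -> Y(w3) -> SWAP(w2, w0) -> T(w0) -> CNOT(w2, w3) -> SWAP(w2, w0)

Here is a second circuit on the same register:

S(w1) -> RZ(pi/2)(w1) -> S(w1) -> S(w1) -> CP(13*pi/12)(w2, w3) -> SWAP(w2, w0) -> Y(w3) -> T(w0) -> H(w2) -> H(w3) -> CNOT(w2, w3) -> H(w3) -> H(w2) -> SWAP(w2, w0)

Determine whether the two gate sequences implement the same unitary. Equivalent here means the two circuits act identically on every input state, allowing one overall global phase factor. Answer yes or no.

No — the two circuits implement different unitaries, even allowing a global phase.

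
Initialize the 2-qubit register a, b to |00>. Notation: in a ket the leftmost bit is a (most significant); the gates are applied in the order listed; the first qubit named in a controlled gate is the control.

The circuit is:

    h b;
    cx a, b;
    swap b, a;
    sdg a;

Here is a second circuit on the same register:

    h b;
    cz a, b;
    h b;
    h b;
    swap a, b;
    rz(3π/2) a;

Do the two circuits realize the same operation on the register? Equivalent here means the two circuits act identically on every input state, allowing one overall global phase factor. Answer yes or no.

No — the two circuits implement different unitaries, even allowing a global phase.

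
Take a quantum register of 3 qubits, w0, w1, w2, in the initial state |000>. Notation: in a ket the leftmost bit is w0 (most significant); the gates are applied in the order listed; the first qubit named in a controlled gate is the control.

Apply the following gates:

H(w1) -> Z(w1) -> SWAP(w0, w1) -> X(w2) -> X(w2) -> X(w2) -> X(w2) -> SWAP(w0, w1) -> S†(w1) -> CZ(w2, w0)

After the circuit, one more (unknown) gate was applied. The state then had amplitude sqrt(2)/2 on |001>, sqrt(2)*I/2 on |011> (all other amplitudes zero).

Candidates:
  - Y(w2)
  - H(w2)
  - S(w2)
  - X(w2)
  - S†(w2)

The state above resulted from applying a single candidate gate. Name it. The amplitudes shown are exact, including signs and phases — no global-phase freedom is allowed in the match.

The applied gate was X(w2).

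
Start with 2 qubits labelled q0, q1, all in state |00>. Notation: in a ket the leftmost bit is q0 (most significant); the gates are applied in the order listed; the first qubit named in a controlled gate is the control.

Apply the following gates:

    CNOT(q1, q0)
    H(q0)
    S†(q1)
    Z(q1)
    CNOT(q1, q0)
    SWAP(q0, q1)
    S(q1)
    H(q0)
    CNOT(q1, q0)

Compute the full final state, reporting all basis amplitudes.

The resulting statevector has amplitude 1/2 on |00>, I/2 on |01>, 1/2 on |10>, I/2 on |11>.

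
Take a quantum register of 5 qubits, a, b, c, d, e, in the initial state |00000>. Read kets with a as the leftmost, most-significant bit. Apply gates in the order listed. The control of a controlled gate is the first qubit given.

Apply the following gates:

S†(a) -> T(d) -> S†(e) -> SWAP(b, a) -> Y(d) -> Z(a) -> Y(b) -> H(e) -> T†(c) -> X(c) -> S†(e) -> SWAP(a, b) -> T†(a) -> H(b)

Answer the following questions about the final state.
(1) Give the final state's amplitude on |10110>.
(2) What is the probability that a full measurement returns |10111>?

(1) |10110> carries amplitude exp(3*I*pi/4)/2 in the final state.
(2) Outcome |10111> occurs with probability 1/4.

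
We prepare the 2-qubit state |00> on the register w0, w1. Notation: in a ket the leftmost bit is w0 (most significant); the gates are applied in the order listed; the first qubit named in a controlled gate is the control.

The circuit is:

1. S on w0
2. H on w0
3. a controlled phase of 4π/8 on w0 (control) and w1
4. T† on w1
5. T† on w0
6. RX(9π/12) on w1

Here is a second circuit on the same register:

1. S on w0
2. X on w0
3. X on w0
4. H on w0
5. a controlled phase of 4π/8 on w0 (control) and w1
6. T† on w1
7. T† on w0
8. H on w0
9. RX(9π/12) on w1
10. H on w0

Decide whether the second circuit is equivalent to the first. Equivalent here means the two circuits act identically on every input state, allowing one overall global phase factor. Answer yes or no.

Yes — the two circuits implement the same unitary up to a global phase.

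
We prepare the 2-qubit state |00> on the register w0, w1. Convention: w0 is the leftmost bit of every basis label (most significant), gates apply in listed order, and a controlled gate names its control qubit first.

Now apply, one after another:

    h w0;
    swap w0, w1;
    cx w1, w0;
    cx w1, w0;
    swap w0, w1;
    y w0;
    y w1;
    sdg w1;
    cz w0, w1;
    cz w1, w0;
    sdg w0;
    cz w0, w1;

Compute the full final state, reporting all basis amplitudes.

The resulting statevector has amplitude 0 on |00>, -sqrt(2)*I/2 on |01>, 0 on |10>, -sqrt(2)/2 on |11>. Key observation: the block from step 2 through step 5 cancels to the identity and can be dropped.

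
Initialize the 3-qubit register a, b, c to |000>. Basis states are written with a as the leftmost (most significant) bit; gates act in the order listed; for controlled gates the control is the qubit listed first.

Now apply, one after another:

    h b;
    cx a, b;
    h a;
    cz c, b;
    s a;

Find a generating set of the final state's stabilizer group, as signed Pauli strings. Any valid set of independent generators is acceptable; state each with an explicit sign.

The final state is stabilized by the group generated by +YII, +IXI, +IIZ; other independent generating sets are equally valid.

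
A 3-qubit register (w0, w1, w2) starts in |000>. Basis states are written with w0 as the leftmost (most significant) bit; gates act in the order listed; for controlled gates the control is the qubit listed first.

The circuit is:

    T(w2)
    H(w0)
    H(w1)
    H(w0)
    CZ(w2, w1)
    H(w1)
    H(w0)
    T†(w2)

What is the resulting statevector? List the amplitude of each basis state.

After the circuit, the state carries amplitude sqrt(2)/2 on |000>, sqrt(2)/2 on |100>, and 0 on every other basis state.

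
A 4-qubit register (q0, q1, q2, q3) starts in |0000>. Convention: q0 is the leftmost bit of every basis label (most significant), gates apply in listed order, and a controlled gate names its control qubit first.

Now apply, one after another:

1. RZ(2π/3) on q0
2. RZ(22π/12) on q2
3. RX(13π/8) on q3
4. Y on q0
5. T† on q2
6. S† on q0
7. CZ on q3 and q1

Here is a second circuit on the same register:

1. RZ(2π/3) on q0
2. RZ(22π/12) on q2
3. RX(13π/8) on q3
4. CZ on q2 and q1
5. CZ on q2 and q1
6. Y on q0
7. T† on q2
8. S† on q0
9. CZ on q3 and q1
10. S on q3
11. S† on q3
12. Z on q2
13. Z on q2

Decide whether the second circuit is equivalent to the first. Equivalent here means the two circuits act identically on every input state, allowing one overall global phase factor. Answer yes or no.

Yes — the two circuits implement the same unitary up to a global phase.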